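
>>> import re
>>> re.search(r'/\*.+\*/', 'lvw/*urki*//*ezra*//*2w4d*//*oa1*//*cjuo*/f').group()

The match spans [3:42] → '/*urki*//*ezra*//*2w4d*//*oa1*//*cjuo*/'.

'/*urki*//*ezra*//*2w4d*//*oa1*//*cjuo*/'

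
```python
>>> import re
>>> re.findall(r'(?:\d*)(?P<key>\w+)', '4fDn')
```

['fDn']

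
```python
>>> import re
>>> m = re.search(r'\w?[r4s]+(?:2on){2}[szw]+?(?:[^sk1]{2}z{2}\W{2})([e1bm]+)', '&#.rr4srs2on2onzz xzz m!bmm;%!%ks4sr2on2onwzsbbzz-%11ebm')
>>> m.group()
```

The match spans [31:56] → 'ks4sr2on2onwzsbbzz-%11ebm'.

'ks4sr2on2onwzsbbzz-%11ebm'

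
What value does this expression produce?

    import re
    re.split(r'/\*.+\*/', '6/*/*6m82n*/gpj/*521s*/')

['6', '']

`split` removes every match and returns the 2 fragments in between.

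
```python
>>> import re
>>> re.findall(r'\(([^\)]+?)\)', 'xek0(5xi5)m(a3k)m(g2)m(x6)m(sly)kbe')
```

Scanning left to right: at [4:10] match '(5xi5)', group 1 = '5xi5'; at [11:16] match '(a3k)', group 1 = 'a3k'; at [17:21] match '(g2)', group 1 = 'g2'; at [22:26] match '(x6)', group 1 = 'x6'; at [27:32] match '(sly)', group 1 = 'sly'.
With a single group, `findall` returns only what that group captured — 5 items.

['5xi5', 'a3k', 'g2', 'x6', 'sly']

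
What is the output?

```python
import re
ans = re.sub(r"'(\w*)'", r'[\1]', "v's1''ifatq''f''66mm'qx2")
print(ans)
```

The replacement refers to a captured group, so each match is rewritten using its own captured text.

v[s1][ifatq][f][66mm]qx2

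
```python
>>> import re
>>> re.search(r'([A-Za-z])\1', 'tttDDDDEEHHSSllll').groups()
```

The match spans [0:2] → 'tt'.
Captured: group 1 = 't'.

('t',)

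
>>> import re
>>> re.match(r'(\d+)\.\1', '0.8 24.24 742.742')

`re.match` only tries the pattern at the start of the string.
Here position 0 doesn't satisfy it, so the call returns None.

None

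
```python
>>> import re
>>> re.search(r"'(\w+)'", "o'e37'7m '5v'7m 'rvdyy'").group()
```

`re.search` scans for the first position where the pattern succeeds.
The match spans [1:6] → "'e37'".
Captured: group 1 = 'e37'.

"'e37'"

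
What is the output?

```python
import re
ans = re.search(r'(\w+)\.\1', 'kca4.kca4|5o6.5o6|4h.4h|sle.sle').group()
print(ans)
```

kca4.kca4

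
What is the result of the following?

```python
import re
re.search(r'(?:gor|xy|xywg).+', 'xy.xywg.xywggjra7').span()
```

The match spans [0:17] → 'xy.xywg.xywggjra7'.

(0, 17)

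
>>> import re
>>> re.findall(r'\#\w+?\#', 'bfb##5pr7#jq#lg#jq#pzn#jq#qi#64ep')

['#5pr7#', '#lg#', '#pzn#', '#qi#']

Walking the string: at [4:10] → '#5pr7#'; at [12:16] → '#lg#'; at [18:23] → '#pzn#'; at [25:29] → '#qi#'.
No capturing groups, so `findall` returns the 4 full match strings.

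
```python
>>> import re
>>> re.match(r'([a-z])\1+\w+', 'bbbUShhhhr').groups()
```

('b',)

A backreference is literal: `\1` must see the identical characters the first group matched.
`re.match` only tries the pattern at the start of the string.
The match spans [0:10] → 'bbbUShhhhr'.
Captured: group 1 = 'b'.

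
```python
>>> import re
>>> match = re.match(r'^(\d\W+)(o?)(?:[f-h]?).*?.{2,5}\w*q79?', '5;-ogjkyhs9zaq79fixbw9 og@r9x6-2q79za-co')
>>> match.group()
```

'5;-ogjkyhs9zaq79'

`match` is anchored at position 0; if the pattern doesn't fit there, it returns None.
The match spans [0:16] → '5;-ogjkyhs9zaq79'.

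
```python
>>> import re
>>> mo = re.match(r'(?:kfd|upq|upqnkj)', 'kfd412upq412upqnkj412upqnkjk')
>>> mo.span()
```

(0, 3)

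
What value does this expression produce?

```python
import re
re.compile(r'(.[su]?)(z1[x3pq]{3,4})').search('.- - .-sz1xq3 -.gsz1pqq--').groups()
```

('-s', 'z1xq3')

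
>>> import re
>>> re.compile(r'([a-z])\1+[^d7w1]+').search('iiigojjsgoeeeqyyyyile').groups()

The backreference `\1` re-matches whatever the first group consumed, character for character.
Unlike `match`, `search` isn't anchored — it looks for the pattern anywhere in the string.
The match spans [0:21] → 'iiigojjsgoeeeqyyyyile'.
Captured: group 1 = 'i'.

('i',)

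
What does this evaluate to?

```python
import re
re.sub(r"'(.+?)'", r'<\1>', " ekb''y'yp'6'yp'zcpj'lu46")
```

" ekb<'y>yp<6>yp<zcpj>lu46"

Because the quantifier is non-greedy, it stops expanding at the earliest point where the rest of the pattern can succeed.
The replacement refers to a captured group, so each match is rewritten using its own captured text.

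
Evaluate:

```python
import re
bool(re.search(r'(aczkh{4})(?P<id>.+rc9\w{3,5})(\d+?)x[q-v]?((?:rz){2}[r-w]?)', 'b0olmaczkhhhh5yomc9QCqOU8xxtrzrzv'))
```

Here no position works, so the call returns None, and `bool(None)` is False.

False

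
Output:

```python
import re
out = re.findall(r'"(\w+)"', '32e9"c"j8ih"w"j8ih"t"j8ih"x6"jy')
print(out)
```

['c', 'w', 't', 'x6']

Scanning left to right: at [4:7] match '"c"', group 1 = 'c'; at [11:14] match '"w"', group 1 = 'w'; at [18:21] match '"t"', group 1 = 't'; at [25:29] match '"x6"', group 1 = 'x6'.
One capturing group, so `findall` returns just the captured substring from each match — 4 in all.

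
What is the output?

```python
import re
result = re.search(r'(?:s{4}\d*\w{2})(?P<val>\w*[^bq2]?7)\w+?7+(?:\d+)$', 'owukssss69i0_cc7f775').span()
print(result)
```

(4, 20)

This matches exactly 4 of the literal 's', then zero or more of a digit, then exactly 2 of a word character (non-capturing group); then zero or more of a word character, then optionally any character except [bq2], then the literal '7' (captured as 'val'); then one or more of a word character (lazy), then one or more of a literal '7'; then one or more of a digit (non-capturing group); then anchored at the end.
Unlike `match`, `search` isn't anchored — it looks for the pattern anywhere in the string.
The match spans [4:20] → 'ssss69i0_cc7f775'.
Captured: group 1 = '_cc7'.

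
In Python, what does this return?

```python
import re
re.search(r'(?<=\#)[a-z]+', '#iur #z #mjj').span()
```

Because the assertion is zero-width, the text it checks is not consumed and won't appear in the result.
The match spans [1:4] → 'iur'.

(1, 4)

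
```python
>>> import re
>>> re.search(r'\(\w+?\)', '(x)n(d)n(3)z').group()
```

'(x)'

`search` walks the string left to right and returns the first match it finds.
The match spans [0:3] → '(x)'.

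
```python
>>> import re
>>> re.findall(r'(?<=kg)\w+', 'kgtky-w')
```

The lookaround is zero-width — it requires the adjacent text to match without consuming it, so the asserted text isn't part of the match.
Matches: at [2:5] → 'tky'.
`findall` yields the raw match text (1 of them) because the pattern has no groups.

['tky']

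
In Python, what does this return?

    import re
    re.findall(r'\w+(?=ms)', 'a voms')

Lookahead/lookbehind check context without consuming it, so the matched span excludes the asserted characters.
Since nothing is captured, `findall` lists the 1 matched substring directly.

['vo']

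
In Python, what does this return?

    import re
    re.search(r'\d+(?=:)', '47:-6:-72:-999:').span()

Because the assertion is zero-width, the text it checks is not consumed and won't appear in the result.
`search` walks the string left to right and returns the first match it finds.
The match spans [0:2] → '47'.

(0, 2)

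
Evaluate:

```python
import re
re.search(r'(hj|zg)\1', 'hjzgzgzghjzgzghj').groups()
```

('zg',)

The match spans [2:6] → 'zgzg'.
Captured: group 1 = 'zg'.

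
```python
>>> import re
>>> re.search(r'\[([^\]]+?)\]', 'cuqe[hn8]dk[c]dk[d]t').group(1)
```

The match spans [4:9] → '[hn8]'.
Captured: group 1 = 'hn8'.

'hn8'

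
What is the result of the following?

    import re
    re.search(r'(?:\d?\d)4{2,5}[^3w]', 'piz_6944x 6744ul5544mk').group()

'6944x'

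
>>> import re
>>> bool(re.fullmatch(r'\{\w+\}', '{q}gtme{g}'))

False

`re.fullmatch` is like wrapping the pattern in `^…$` (in single-line mode).
Here the string isn't matched end-to-end, so the call returns None, and `bool(None)` is False.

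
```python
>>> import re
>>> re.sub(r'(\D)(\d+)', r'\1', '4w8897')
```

Pattern: a non-digit (captured); then one or more of a digit (captured).
Matches: at [1:6] → 'w8897'.
`\1` in the replacement pulls in group 1's text for each match.

'4w'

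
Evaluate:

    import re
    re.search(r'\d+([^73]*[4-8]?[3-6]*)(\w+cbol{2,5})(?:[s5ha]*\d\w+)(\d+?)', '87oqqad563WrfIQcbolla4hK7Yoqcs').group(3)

'7'

The match spans [0:25] → '87oqqad563WrfIQcbolla4hK7'.
Captured: group 1 = 'oqqad563', group 2 = 'WrfIQcboll', group 3 = '7'.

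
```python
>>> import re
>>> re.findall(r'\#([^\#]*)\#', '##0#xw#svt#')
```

['', 'xw']

Scanning left to right: at [0:2] match '##', group 1 = ''; at [3:7] match '#xw#', group 1 = 'xw'.
Because there's exactly one group, `findall` drops the full match and keeps group 1 from each hit.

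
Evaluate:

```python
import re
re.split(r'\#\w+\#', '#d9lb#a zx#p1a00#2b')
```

['', 'a zx', '2b']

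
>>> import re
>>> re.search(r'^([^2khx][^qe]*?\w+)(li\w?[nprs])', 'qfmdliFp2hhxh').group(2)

'liFp'

The match spans [0:8] → 'qfmdliFp'.
Captured: group 1 = 'qfmd', group 2 = 'liFp'.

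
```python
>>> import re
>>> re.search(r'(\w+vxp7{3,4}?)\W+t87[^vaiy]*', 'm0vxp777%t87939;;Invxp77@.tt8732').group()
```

'm0vxp777%t87939;;In'

The match spans [0:19] → 'm0vxp777%t87939;;In'.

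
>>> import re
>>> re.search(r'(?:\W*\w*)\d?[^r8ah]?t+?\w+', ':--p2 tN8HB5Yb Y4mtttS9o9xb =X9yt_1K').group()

The match spans [0:14] → ':--p2 tN8HB5Yb'.

':--p2 tN8HB5Yb'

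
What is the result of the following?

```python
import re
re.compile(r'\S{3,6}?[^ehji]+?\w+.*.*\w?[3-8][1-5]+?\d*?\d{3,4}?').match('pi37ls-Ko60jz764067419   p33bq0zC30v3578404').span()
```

(0, 41)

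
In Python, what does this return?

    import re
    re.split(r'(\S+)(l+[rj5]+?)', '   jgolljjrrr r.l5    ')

['   ', 'jgol', 'lj', 'jrrr ', 'r.', 'l5', '    ']

The pattern matches one or more of a non-whitespace character (captured); then one or more of a literal 'l', then one or more of one of [rj5] (lazy) (captured).
Lazy quantifiers expand one character at a time until the remainder of the pattern can match.
Matches to split on: at [3:9] → 'jgollj'; at [14:18] → 'r.l5'.
The group in the pattern means `split` returns the separators' captures alongside the pieces.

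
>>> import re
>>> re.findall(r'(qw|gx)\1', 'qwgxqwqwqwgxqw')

['qw']

A backreference is literal: `\1` must see the identical characters the first group matched.
With a single group, `findall` returns only what that group captured — 1 item.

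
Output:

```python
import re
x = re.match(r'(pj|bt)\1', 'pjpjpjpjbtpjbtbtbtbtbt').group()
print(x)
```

A backreference is literal: `\1` must see the identical characters the first group matched.
`re.match` won't scan ahead — the pattern has to work from the very first character.
The match spans [0:4] → 'pjpj'.
Captured: group 1 = 'pj'.

pjpj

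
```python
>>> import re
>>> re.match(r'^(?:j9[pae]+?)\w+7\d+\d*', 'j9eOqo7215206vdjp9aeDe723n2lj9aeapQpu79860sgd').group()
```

'j9eOqo7215206vdjp9aeDe723n2lj9aeapQpu79860'

This matches anchored at the start of the string; then the literal 'j9', then one or more of one of [pae] (lazy) (non-capturing group); then one or more of a word character, then the literal '7'; then one or more of a digit, then zero or more of a digit.
`re.match` only tries the pattern at the start of the string.
The match spans [0:42] → 'j9eOqo7215206vdjp9aeDe723n2lj9aeapQpu79860'.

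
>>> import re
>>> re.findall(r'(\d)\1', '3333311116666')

['3', '3', '1', '1', '6', '6']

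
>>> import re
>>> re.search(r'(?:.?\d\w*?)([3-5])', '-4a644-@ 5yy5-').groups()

('4',)

This matches optionally any character, then a digit, then zero or more of a word character (lazy) (non-capturing group); then a character in [3-5] (captured).
`re.search` tries every starting position until one works.
The match spans [0:5] → '-4a64'.
Captured: group 1 = '4'.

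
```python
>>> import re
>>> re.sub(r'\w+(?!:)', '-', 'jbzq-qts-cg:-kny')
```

`(?!…)`/`(?<!…)` only lets a position through if the neighbouring text does NOT match; no characters are consumed.
Each match is replaced by '-'.

'-----g:--'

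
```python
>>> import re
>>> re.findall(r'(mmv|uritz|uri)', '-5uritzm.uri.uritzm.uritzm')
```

['uritz', 'uri', 'uritz', 'uritz']

`|` is ordered: at each position the engine commits to the first alternative that works.
Scanning left to right: at [2:7] match 'uritz', group 1 = 'uritz'; at [9:12] match 'uri', group 1 = 'uri'; at [13:18] match 'uritz', group 1 = 'uritz'; at [20:25] match 'uritz', group 1 = 'uritz'.
With a single group, `findall` returns only what that group captured — 4 items.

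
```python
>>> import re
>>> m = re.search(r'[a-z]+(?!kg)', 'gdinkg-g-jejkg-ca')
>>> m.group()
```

The negative lookahead/lookbehind blocks any match where the forbidden context is present.
Unlike `match`, `search` isn't anchored — it looks for the pattern anywhere in the string.
The match spans [0:6] → 'gdinkg'.

'gdinkg'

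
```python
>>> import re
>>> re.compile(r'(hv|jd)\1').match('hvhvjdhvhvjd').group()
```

`re.match` only tries the pattern at the start of the string.
The match spans [0:4] → 'hvhv'.

'hvhv'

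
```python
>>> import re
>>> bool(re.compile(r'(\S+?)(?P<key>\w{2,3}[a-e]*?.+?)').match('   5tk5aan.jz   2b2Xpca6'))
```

False

`re.match` only tries the pattern at the start of the string.
Here the string doesn't start with a match, so the call returns None, and `bool(None)` is False.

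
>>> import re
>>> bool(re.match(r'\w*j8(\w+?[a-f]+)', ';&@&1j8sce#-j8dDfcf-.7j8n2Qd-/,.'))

False

This matches zero or more of a word character, then the literal 'j8'; then one or more of a word character (lazy), then one or more of a character in [a-f] (captured).
With `match`, the pattern is implicitly anchored at the beginning.
Here the string doesn't start with a match, so the call returns None, and `bool(None)` is False.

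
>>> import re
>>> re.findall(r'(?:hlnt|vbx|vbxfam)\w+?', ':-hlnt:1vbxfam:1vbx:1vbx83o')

Scanning left to right: at [8:12] → 'vbxf'; at [21:25] → 'vbx8'.
With no groups in the pattern, `findall` gives back each whole match — 2 here.

['vbxf', 'vbx8']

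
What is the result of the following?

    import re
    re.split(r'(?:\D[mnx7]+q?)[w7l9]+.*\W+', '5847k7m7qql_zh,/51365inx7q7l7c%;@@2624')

['5847', '2624']

The pattern matches a non-digit, then one or more of one of [mnx7], then optionally a literal 'q' (non-capturing group); then one or more of one of [w7l9], then zero or more of any character, then one or more of a non-word character.
Matches to split on: at [4:34] → 'k7m7qql_zh,/51365inx7q7l7c%;@@'.
The string is cut at each match, leaving 2 pieces.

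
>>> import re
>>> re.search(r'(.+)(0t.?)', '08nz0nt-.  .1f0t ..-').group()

Pattern: one or more of any character (captured); then the literal '0t', then optionally any character (captured).
The match spans [0:17] → '08nz0nt-.  .1f0t '.

'08nz0nt-.  .1f0t '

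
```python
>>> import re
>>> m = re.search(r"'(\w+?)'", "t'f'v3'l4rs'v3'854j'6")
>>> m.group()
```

`search` walks the string left to right and returns the first match it finds.
The match spans [1:4] → "'f'".
Captured: group 1 = 'f'.

"'f'"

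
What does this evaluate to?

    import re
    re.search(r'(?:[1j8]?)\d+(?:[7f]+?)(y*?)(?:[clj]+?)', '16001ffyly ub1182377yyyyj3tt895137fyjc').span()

(0, 9)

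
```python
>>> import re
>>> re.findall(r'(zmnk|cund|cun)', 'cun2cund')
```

Branches in `(...|...)` are attempted left-to-right; the first branch that allows the whole pattern to succeed is taken.
Matches: at [0:3] match 'cun', group 1 = 'cun'; at [4:8] match 'cund', group 1 = 'cund'.
One capturing group, so `findall` returns just the captured substring from each match — 2 in all.

['cun', 'cund']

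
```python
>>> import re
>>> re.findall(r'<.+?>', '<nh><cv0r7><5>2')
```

Walking the string: at [0:4] → '<nh>'; at [4:11] → '<cv0r7>'; at [11:14] → '<5>'.
No capturing groups, so `findall` returns the 3 full match strings.

['<nh>', '<cv0r7>', '<5>']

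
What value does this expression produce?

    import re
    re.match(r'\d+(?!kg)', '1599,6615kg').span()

The negative lookahead/lookbehind blocks any match where the forbidden context is present.
With `match`, the pattern is implicitly anchored at the beginning.
The match spans [0:4] → '1599'.

(0, 4)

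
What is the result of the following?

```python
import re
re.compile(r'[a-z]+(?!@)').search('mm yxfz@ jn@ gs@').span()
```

(0, 2)

A negative assertion filters positions out without eating any characters.
The match spans [0:2] → 'mm'.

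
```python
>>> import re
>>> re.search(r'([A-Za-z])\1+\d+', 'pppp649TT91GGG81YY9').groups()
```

The match spans [0:7] → 'pppp649'.
Captured: group 1 = 'p'.

('p',)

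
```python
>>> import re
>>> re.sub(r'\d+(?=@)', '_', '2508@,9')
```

The lookaround is zero-width — it requires the adjacent text to match without consuming it, so the asserted text isn't part of the match.
Matches: at [0:4] → '2508'.
`sub` substitutes '_' at each match site.

'_@,9'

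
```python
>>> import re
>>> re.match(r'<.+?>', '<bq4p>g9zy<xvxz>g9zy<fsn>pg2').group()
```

With the lazy modifier that quantifier settles for the fewest repetitions that let the rest of the pattern succeed (the atoms after it are unaffected and can still be greedy).
`match` is anchored at position 0; if the pattern doesn't fit there, it returns None.
The match spans [0:6] → '<bq4p>'.

'<bq4p>'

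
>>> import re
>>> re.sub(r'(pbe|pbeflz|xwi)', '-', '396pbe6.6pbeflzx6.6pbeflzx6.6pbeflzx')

'396-6.6-flzx6.6-flzx6.6-flzx'

Branches in `(...|...)` are attempted left-to-right; the first branch that allows the whole pattern to succeed is taken.
Matches: at [3:6] → 'pbe'; at [9:12] → 'pbe'; at [19:22] → 'pbe'; at [29:32] → 'pbe'.
Each match is replaced by '-'.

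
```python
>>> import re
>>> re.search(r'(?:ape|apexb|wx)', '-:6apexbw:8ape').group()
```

Alternation isn't longest-match — the leftmost alternative that fits at this position is chosen.
`re.search` tries every starting position until one works.
The match spans [3:6] → 'ape'.

'ape'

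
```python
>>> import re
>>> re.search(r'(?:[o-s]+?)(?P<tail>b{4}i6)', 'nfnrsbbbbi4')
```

Here no position works, so the call returns None.

None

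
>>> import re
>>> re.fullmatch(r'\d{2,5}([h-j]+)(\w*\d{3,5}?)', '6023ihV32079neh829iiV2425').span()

`re.fullmatch` is like wrapping the pattern in `^…$` (in single-line mode).
The match spans [0:25] → '6023ihV32079neh829iiV2425'.

(0, 25)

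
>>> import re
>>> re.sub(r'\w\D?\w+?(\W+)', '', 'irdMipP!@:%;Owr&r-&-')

The pattern matches a word character, then optionally a non-digit, then one or more of a word character (lazy); then one or more of a non-word character (captured).
Matches: at [0:12] → 'irdMipP!@:%;'; at [12:16] → 'Owr&'.
Every occurrence is swapped for ''.

'r-&-'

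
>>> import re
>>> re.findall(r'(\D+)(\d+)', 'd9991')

Multiple groups make `findall` return tuples — one 2-tuple for the one match.

[('d', '9991')]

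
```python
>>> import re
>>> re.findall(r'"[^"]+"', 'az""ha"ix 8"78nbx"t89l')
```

['"ha"', '"78nbx"']

`findall` yields the raw match text (2 of them) because the pattern has no groups.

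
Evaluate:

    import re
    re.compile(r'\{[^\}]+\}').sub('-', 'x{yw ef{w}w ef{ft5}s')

'x-w ef-s'

`sub` substitutes '-' at each match site.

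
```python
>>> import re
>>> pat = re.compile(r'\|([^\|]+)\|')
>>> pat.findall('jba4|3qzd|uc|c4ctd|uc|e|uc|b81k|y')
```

One capturing group, so `findall` returns just the captured substring from each match — 4 in all.

['3qzd', 'c4ctd', 'e', 'b81k']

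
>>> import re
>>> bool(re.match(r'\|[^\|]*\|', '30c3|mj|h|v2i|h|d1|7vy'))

False

`re.match` only tries the pattern at the start of the string.
Here position 0 doesn't satisfy it, so the call returns None, and `bool(None)` is False.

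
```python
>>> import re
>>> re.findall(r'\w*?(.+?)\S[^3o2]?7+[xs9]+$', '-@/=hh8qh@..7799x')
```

['-@/=hh8qh@']

The pattern matches zero or more of a word character (lazy); then one or more of any character (lazy) (captured); then a non-whitespace character, then optionally any character except [3o2], then one or more of the literal '7'; then one or more of one of [xs9]; then anchored at the end.
With the lazy modifier that quantifier settles for the fewest repetitions that let the rest of the pattern succeed (the atoms after it are unaffected and can still be greedy).
Scanning left to right: at [0:17] match '-@/=hh8qh@..7799x', group 1 = '-@/=hh8qh@'.
With a single group, `findall` returns only what that group captured — 1 item.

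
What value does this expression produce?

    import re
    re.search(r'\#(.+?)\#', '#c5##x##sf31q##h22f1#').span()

(0, 4)

Lazy quantifiers expand one character at a time until the remainder of the pattern can match.
`search` walks the string left to right and returns the first match it finds.
The match spans [0:4] → '#c5#'.
Captured: group 1 = 'c5'.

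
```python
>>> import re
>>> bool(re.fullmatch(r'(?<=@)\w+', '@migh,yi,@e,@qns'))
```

For `fullmatch`, every character of the input must be accounted for by the pattern.
Here the string isn't matched end-to-end, so the call returns None, and `bool(None)` is False.

False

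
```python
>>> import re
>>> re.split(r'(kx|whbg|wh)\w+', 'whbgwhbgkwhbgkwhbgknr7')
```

The regex engine tests alternatives in the order written; an earlier branch that matches wins even if a later one would match more.
`re.split` interleaves the captured-group text with the surrounding fragments.

['', 'whbg', '']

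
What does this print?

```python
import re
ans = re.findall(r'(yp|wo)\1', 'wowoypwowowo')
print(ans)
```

['wo', 'wo']

After group 1 captures some text, `\1` only succeeds where that same text appears again.
Scanning left to right: at [0:4] match 'wowo', group 1 = 'wo'; at [6:10] match 'wowo', group 1 = 'wo'.
One capturing group, so `findall` returns just the captured substring from each match — 2 in all.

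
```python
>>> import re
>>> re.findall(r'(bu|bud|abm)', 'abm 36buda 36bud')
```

['abm', 'bu', 'bu']

The regex engine tests alternatives in the order written; an earlier branch that matches wins even if a later one would match more.
Walking the string: at [0:3] match 'abm', group 1 = 'abm'; at [6:8] match 'bu', group 1 = 'bu'; at [13:15] match 'bu', group 1 = 'bu'.
One capturing group, so `findall` returns just the captured substring from each match — 3 in all.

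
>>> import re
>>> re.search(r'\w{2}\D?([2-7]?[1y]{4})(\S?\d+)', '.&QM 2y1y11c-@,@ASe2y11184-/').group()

Pattern: exactly 2 of a word character, then optionally a non-digit; then optionally a character in [2-7], then exactly 4 of one of [1y] (captured); then optionally a non-whitespace character, then one or more of a digit (captured).
`search` walks the string left to right and returns the first match it finds.
The match spans [2:11] → 'QM 2y1y11'.
Captured: group 1 = '2y1y1', group 2 = '1'.

'QM 2y1y11'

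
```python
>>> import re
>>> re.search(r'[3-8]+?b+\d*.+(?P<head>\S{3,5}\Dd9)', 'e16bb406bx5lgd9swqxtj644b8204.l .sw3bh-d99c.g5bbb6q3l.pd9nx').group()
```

'6bb406bx5lgd9swqxtj644b8204.l .sw3bh-d99c.g5bbb6q3l.pd9'

Pattern: one or more of a character in [3-8] (lazy), then one or more of a literal 'b', then zero or more of a digit; then one or more of any character; then 3 to 5 of a non-whitespace character, then a non-digit, then the literal 'd9' (captured as 'head').
The match spans [2:57] → '6bb406bx5lgd9swqxtj644b8204.l .sw3bh-d99c.g5bbb6q3l.pd9'.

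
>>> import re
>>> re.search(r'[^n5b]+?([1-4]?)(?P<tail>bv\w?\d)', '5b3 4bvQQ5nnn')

This matches one or more of any character except [n5b] (lazy); then optionally a character in [1-4] (captured); then the literal 'bv', then optionally a word character, then a digit (captured as 'tail').
Here no position works, so the call returns None.

None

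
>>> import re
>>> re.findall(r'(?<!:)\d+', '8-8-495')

The negative lookaround is zero-width — it rules out positions where the adjacent text would match, without consuming anything.
Since nothing is captured, `findall` lists the 3 matched substrings directly.

['8', '8', '495']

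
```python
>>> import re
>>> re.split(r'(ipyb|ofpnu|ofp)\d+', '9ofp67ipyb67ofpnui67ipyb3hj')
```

['9', 'ofp', '', 'ipyb', 'ofpnui67', 'ipyb', 'hj']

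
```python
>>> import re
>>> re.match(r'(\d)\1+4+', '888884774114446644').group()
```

'888884'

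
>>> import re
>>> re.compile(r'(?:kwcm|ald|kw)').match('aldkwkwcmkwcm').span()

(0, 3)

With `match`, the pattern is implicitly anchored at the beginning.
The match spans [0:3] → 'ald'.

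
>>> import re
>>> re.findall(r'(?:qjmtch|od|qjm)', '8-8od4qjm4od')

Matches: at [3:5] → 'od'; at [6:9] → 'qjm'; at [10:12] → 'od'.
Since nothing is captured, `findall` lists the 3 matched substrings directly.

['od', 'qjm', 'od']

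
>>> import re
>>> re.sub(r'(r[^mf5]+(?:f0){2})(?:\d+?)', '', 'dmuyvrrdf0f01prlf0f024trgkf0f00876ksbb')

'dmuyvp4t876ksbb'

The pattern matches the literal 'r', then one or more of any character except [mf5], then the literal 'f0' repeated 2 times (captured); then one or more of a digit (lazy) (non-capturing group).
A `+?`/`*?`/`{m,n}?` starts at its minimum and grows only as far as needed for what follows to match.
Matches: at [5:13] → 'rrdf0f01'; at [14:21] → 'rlf0f02'; at [23:31] → 'rgkf0f00'.
Each match is replaced by ''.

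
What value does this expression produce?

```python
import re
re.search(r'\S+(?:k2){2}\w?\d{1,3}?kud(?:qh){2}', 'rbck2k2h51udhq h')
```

None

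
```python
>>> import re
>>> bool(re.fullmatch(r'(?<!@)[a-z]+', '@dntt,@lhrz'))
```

The negative lookahead/lookbehind blocks any match where the forbidden context is present.
`fullmatch` succeeds only if the pattern covers the string from start to end.
Here there's no way to consume every character, so the call returns None, and `bool(None)` is False.

False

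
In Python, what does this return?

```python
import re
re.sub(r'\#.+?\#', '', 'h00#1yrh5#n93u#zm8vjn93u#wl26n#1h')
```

Matches: at [3:10] → '#1yrh5#'; at [14:25] → '#zm8vjn93u#'.
Every occurrence is swapped for ''.

'h00n93uwl26n#1h'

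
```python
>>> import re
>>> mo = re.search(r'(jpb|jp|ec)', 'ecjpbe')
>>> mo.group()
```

'ec'

`re.search` scans for the first position where the pattern succeeds.
The match spans [0:2] → 'ec'.
Captured: group 1 = 'ec'.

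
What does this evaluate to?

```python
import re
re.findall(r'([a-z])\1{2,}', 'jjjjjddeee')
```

`\1` has to match the exact text group 1 already captured.
Scanning left to right: at [0:5] match 'jjjjj', group 1 = 'j'; at [7:10] match 'eee', group 1 = 'e'.
With a single group, `findall` returns only what that group captured — 2 items.

['j', 'e']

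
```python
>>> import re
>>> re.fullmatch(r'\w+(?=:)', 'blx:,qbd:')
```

None

The positive lookaround only admits positions where the adjacent text matches; those characters stay outside the span.
`re.fullmatch` is like wrapping the pattern in `^…$` (in single-line mode).
Here there's no way to consume every character, so the call returns None.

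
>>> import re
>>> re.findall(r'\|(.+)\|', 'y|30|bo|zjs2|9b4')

['30|bo|zjs2']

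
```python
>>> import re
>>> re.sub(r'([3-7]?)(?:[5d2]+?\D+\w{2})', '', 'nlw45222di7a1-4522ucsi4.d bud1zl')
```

Each match is replaced by ''.

'nlw1-.l'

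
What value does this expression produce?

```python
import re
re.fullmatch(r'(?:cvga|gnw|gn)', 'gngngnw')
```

`fullmatch` succeeds only if the pattern covers the string from start to end.
Here the pattern can't cover the whole string, so the call returns None.

None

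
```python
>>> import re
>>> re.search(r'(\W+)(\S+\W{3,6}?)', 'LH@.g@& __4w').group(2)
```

'g@& '

The match spans [2:8] → '@.g@& '.
Captured: group 1 = '@.', group 2 = 'g@& '.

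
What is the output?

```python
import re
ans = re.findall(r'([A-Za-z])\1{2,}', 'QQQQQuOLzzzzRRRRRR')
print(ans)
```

['Q', 'z', 'R']

`\1` has to match the exact text group 1 already captured.
Because there's exactly one group, `findall` drops the full match and keeps group 1 from each hit.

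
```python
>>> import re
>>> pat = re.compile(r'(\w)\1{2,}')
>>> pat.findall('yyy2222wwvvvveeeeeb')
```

`\1` is not a pattern — it's the concrete string captured by group 1, re-applied verbatim.
Because there's exactly one group, `findall` drops the full match and keeps group 1 from each hit.

['y', '2', 'v', 'e']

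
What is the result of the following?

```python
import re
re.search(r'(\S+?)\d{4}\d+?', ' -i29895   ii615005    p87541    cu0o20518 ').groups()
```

('-i',)

This matches one or more of a non-whitespace character (lazy) (captured); then exactly 4 of a digit, then one or more of a digit (lazy).
`re.search` scans for the first position where the pattern succeeds.
The match spans [1:8] → '-i29895'.
Captured: group 1 = '-i'.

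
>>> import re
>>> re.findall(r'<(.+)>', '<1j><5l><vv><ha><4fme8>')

['1j><5l><vv><ha><4fme8']

With a single group, `findall` returns only what that group captured — 1 item.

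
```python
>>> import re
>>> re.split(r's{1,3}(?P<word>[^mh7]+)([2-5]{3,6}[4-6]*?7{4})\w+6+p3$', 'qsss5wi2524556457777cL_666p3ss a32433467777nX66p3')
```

The group in the pattern means `split` returns the separators' captures alongside the pieces.

['qsss5wi2524556457777cL_666p3', ' a324', '33467777', '']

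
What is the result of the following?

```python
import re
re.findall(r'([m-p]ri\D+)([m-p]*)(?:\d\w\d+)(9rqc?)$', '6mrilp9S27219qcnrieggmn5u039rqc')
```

The pattern matches a character in [m-p], then the literal 'ri', then one or more of a non-digit (captured); then zero or more of a character in [m-p] (captured); then a digit, then a word character, then one or more of a digit (non-capturing group); then the literal '9rq', then optionally the literal 'c' (captured); then anchored at the end.
Scanning left to right: at [15:31] match 'nrieggmn5u039rqc', groups = ('nrieggmn', '', '9rqc').
With 3 capturing groups, `findall` returns a 3-tuple per match.

[('nrieggmn', '', '9rqc')]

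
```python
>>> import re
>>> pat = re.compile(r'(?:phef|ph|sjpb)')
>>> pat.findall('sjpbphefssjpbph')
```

Alternation isn't longest-match — the leftmost alternative that fits at this position is chosen.
With no groups in the pattern, `findall` gives back each whole match — 4 here.

['sjpb', 'phef', 'sjpb', 'ph']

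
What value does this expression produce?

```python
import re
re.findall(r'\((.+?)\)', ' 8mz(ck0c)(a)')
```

['ck0c', 'a']

With a single group, `findall` returns only what that group captured — 2 items.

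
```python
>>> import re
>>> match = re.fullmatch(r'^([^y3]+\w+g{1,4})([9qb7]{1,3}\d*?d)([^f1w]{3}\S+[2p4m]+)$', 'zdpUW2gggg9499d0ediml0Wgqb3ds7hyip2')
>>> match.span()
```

The pattern matches anchored at the start of the string; then one or more of any character except [y3], then one or more of a word character, then 1 to 4 of the literal 'g' (captured); then 1 to 3 of one of [9qb7], then zero or more of a digit (lazy), then the literal 'd' (captured); then exactly 3 of any character except [f1w], then one or more of a non-whitespace character, then one or more of one of [2p4m] (captured); then anchored at the end.
`re.fullmatch` is like wrapping the pattern in `^…$` (in single-line mode).
The match spans [0:35] → 'zdpUW2gggg9499d0ediml0Wgqb3ds7hyip2'.
Captured: group 1 = 'zdpUW2gggg9499d0ediml0Wg', group 2 = 'qb3d', group 3 = 's7hyip2'.

(0, 35)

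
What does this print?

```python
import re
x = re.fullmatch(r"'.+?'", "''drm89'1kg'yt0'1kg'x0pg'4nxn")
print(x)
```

None

`fullmatch` succeeds only if the pattern covers the string from start to end.
Here the string isn't matched end-to-end, so the call returns None.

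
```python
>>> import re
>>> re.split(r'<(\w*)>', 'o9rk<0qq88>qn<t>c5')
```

['o9rk', '0qq88', 'qn', 't', 'c5']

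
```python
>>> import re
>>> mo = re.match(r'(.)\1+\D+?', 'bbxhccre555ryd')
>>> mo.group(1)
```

The match spans [0:3] → 'bbx'.
Captured: group 1 = 'b'.

'b'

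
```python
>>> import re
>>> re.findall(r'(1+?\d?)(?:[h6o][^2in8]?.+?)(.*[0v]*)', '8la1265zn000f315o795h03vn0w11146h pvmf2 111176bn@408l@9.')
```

[('12', 'n000f315o795h03vn0w11146h pvmf2 111176bn@408l@9.')]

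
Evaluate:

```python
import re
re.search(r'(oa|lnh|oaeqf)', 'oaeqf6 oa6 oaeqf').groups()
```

The match spans [0:2] → 'oa'.
Captured: group 1 = 'oa'.

('oa',)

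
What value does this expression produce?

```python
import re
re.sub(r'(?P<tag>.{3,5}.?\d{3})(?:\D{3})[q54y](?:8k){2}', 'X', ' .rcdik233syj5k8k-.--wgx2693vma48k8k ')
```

' .rcdik233syj5k8k-.X '

Pattern: 3 to 5 of any character, then optionally any character, then exactly 3 of a digit (captured as 'tag'); then exactly 3 of a non-digit (non-capturing group); then one of [q54y], then the literal '8k' repeated 2 times.
Matches: at [19:36] → '--wgx2693vma48k8k'.
`sub` substitutes 'X' at each match site.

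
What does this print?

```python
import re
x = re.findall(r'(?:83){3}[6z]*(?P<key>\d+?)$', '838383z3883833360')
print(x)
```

['3883833360']

The pattern matches the literal '83' repeated 3 times, then zero or more of one of [6z]; then one or more of a digit (lazy) (captured as 'key'); then anchored at the end.
Matches: at [0:17] match '838383z3883833360', group 1 = '3883833360'.
`findall` collects group 1 from the one match (1 total).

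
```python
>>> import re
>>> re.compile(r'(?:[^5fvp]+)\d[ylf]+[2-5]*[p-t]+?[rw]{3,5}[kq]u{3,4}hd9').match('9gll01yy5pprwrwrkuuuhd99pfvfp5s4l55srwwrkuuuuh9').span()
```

The pattern matches one or more of any character except [5fvp] (non-capturing group); then a digit, then one or more of one of [ylf], then zero or more of a character in [2-5]; then one or more of a character in [p-t] (lazy), then 3 to 5 of one of [rw], then one of [kq]; then 3 to 4 of the literal 'u', then the literal 'hd9'.
`re.match` won't scan ahead — the pattern has to work from the very first character.
The match spans [0:23] → '9gll01yy5pprwrwrkuuuhd9'.

(0, 23)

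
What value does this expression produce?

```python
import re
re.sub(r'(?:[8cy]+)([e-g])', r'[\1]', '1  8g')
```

'1  [g]'

Pattern: one or more of one of [8cy] (non-capturing group); then a character in [e-g] (captured).
Each match is replaced using the text its own group 1 captured.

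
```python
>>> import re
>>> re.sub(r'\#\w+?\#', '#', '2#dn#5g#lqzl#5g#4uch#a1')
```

Matches: at [1:5] → '#dn#'; at [7:13] → '#lqzl#'; at [15:21] → '#4uch#'.
`sub` substitutes '#' at each match site.

'2#5g#5g#a1'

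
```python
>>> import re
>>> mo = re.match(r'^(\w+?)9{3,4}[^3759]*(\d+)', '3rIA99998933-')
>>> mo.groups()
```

The match spans [0:12] → '3rIA99998933'.
Captured: group 1 = '3rIA', group 2 = '933'.

('3rIA', '933')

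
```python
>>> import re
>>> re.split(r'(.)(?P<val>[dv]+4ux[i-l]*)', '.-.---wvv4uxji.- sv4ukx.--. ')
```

This matches any character (captured); then one or more of one of [dv], then the literal '4ux', then zero or more of a character in [i-l] (captured as 'val').
Matches to split on: at [6:14] → 'wvv4uxji'.
Because the pattern has a capturing group, `split` also inserts each captured text between the pieces.

['.-.---', 'w', 'vv4uxji', '.- sv4ukx.--. ']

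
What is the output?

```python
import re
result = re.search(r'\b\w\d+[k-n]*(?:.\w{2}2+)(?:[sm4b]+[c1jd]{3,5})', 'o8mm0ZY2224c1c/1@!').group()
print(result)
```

Pattern: a word boundary (`\b`, zero-width); then a word character, then one or more of a digit, then zero or more of a character in [k-n]; then any character, then exactly 2 of a word character, then one or more of a literal '2' (non-capturing group); then one or more of one of [sm4b], then 3 to 5 of one of [c1jd] (non-capturing group).
The match spans [0:14] → 'o8mm0ZY2224c1c'.

o8mm0ZY2224c1c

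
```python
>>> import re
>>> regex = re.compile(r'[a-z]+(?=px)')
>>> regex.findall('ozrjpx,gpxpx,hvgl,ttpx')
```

The positive lookaround only admits positions where the adjacent text matches; those characters stay outside the span.
`findall` yields the raw match text (3 of them) because the pattern has no groups.

['ozrj', 'gpx', 'tt']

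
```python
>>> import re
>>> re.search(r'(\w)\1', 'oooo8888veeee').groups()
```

('o',)

`\1` has to match the exact text group 1 already captured.
`re.search` tries every starting position until one works.
The match spans [0:2] → 'oo'.
Captured: group 1 = 'o'.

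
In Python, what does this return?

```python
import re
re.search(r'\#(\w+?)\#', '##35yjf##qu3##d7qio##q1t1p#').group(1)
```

`re.search` scans for the first position where the pattern succeeds.
The match spans [1:8] → '#35yjf#'.
Captured: group 1 = '35yjf'.

'35yjf'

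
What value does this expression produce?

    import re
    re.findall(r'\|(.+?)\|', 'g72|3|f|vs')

['3']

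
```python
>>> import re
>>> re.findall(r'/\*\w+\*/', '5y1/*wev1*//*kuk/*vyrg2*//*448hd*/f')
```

`findall` yields the raw match text (3 of them) because the pattern has no groups.

['/*wev1*/', '/*vyrg2*/', '/*448hd*/']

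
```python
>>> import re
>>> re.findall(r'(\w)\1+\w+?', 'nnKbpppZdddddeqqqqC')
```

After group 1 captures some text, `\1` only succeeds where that same text appears again.
`findall` collects group 1 from each match (4 total).

['n', 'p', 'd', 'q']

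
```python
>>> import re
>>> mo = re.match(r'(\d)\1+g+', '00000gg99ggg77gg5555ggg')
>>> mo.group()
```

'00000gg'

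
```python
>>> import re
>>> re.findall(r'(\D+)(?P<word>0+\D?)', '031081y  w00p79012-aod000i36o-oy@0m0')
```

[('y  w', '00p'), ('-aod', '000i'), ('o-oy@', '0m')]

With 2 capturing groups, `findall` returns a 2-tuple per match.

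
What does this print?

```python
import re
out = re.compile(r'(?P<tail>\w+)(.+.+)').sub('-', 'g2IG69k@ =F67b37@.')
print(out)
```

Each match is replaced by '-'.

-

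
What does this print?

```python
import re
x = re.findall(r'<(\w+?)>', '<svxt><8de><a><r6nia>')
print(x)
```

Walking the string: at [0:6] match '<svxt>', group 1 = 'svxt'; at [6:11] match '<8de>', group 1 = '8de'; at [11:14] match '<a>', group 1 = 'a'; at [14:21] match '<r6nia>', group 1 = 'r6nia'.
Because there's exactly one group, `findall` drops the full match and keeps group 1 from each hit.

['svxt', '8de', 'a', 'r6nia']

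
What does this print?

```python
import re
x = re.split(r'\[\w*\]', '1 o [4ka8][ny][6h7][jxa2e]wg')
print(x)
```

['1 o ', '', '', '', 'wg']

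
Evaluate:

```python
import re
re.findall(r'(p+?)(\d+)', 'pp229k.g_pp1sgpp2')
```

[('pp', '229'), ('pp', '1'), ('pp', '2')]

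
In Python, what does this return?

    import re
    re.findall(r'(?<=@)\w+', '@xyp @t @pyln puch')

['xyp', 't', 'pyln']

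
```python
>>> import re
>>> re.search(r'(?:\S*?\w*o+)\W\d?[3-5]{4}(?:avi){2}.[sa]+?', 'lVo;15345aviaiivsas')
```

Here no position works, so the call returns None.

None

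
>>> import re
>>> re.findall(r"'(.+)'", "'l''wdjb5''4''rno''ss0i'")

Matches: at [0:24] match "'l''wdjb5''4''rno''ss0i'", group 1 = "l''wdjb5''4''rno''ss0i".
Because there's exactly one group, `findall` drops the full match and keeps group 1 from the one hit.

["l''wdjb5''4''rno''ss0i"]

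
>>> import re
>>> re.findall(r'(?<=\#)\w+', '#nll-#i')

The positive lookaround only admits positions where the adjacent text matches; those characters stay outside the span.
No capturing groups, so `findall` returns the 2 full match strings.

['nll', 'i']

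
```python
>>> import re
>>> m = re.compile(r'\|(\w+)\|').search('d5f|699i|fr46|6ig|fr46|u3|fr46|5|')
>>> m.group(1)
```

'699i'

The match spans [3:9] → '|699i|'.
Captured: group 1 = '699i'.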